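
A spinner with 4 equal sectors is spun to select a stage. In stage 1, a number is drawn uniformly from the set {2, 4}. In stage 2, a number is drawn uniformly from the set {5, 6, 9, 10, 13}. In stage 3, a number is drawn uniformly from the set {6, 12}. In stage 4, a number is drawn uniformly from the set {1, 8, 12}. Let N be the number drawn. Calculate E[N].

69/10

E[N | stage 1] = (2+4)/2 = 3.
E[N | stage 2] = (5+6+9+10+13)/5 = 43/5.
E[N | stage 3] = (6+12)/2 = 9.
E[N | stage 4] = (1+8+12)/3 = 7.
By the law of total expectation,
E[N] = (1/4)·(3) + (1/4)·(43/5) + (1/4)·(9) + (1/4)·(7) = 69/10.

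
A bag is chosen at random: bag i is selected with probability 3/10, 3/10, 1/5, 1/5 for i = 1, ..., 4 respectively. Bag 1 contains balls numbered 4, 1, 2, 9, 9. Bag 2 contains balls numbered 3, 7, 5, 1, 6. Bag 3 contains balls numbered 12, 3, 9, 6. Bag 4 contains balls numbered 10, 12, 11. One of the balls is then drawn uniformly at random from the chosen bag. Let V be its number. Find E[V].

163/25

E[V | bag 1] = (4+1+2+9+9)/5 = 5.
E[V | bag 2] = (3+7+5+1+6)/5 = 22/5.
E[V | bag 3] = (12+3+9+6)/4 = 15/2.
E[V | bag 4] = (10+12+11)/3 = 11.
E[V] = (3/10)·(5) + (3/10)·(22/5) + (1/5)·(15/2) + (1/5)·(11) = 163/25.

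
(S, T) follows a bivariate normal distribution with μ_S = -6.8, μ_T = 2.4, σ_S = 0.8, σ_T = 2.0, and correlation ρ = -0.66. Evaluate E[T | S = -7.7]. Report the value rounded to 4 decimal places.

E[T | S=x] = μ_T + ρ(σ_T/σ_S)(x − μ_S) for jointly normal variables.
E[T | S=-7.7] = 2.4 + (-0.66)·(2.0/0.8)·(-7.7 − (-6.8)) = 2.4 + (-1.65)·(-0.9) = 3.8850.

3.8850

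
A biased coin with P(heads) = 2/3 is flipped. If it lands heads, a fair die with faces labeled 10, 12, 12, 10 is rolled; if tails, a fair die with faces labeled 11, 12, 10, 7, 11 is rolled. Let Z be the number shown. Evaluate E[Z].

161/15

E[Z | heads] = (10+12+12+10)/4 = 11.
E[Z | tails] = (11+12+10+7+11)/5 = 51/5.
By the law of total expectation,
E[Z] = (2/3)·(11) + (1/3)·(51/5) = 161/15.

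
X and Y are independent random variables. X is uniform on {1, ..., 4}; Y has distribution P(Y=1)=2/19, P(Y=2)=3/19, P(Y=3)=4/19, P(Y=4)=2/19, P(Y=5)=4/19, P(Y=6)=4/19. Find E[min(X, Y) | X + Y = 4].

4/3

P(X + Y = 4) = 9/76.
Summing min(X,Y)·P(x,y) over outcomes with X + Y = 4 gives 3/19.
E[min(X, Y) | X + Y = 4] = (3/19) / (9/76) = 4/3.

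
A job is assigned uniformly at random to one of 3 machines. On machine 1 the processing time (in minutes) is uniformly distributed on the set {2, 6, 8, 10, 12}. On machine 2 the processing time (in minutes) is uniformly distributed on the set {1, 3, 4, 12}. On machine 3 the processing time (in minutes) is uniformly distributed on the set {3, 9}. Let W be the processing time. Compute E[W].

31/5

E[W | machine 1] = (2+6+8+10+12)/5 = 38/5.
E[W | machine 2] = (1+3+4+12)/4 = 5.
E[W | machine 3] = (3+9)/2 = 6.
By the law of total expectation,
E[W] = (1/3)·(38/5) + (1/3)·(5) + (1/3)·(6) = 31/5.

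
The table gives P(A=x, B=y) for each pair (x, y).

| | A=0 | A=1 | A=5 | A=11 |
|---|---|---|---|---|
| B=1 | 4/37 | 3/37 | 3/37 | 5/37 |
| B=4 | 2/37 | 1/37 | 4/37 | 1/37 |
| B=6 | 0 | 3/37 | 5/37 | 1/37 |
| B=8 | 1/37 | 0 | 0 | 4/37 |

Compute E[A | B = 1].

P(B = 1) = 15/37.
Σ A·P over the event = 0·(4/37) + 1·(3/37) + 5·(3/37) + 11·(5/37) = 73/37.
E[A | B = 1] = (73/37) / (15/37) = 73/15.

73/15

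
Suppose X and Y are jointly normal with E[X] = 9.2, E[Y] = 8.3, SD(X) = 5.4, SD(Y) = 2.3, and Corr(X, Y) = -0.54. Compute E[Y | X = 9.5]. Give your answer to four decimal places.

8.2310

The regression of Y on X has slope ρ·σ_Y/σ_X and passes through (μ_X, μ_Y).
E[Y | X=9.5] = 8.3 + (-0.54)·(2.3/5.4)·(9.5 − (9.2)) = 8.3 + (-0.23)·(0.3) = 8.2310.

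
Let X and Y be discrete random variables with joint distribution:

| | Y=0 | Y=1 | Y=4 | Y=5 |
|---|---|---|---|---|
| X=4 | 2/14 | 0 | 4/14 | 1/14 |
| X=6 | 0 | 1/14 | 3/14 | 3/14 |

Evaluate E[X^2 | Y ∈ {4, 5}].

P(Y ∈ {4, 5}) = 11/14.
Σ X^2·P over the event = 16·(4/14) + 16·(1/14) + 36·(3/14) + 36·(3/14) = 148/7.
E[X^2 | Y ∈ {4, 5}] = (148/7) / (11/14) = 296/11.

296/11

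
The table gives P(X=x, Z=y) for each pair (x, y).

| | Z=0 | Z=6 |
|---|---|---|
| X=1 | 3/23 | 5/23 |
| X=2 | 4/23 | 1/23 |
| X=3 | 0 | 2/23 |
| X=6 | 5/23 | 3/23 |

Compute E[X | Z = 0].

P(Z = 0) = 12/23.
Σ X·P over the event = 1·(3/23) + 2·(4/23) + 6·(5/23) = 41/23.
E[X | Z = 0] = (41/23) / (12/23) = 41/12.

41/12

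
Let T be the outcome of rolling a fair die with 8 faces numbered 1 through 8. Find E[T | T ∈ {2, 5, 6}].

13/3

P(T ∈ {2, 5, 6}) = 3/8.
Σ over the event: 2·1/8 + 5·1/8 + 6·1/8 = 13/8.
E[T | T ∈ {2, 5, 6}] = (13/8) / (3/8) = 13/3.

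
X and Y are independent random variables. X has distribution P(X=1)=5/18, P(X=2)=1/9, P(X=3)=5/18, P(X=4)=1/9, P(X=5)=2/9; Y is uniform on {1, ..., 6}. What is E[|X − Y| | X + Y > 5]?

P(X + Y > 5) = 35/54.
Summing |X−Y|·P(x,y) over outcomes with X + Y > 5 gives 149/108.
E[|X − Y| | X + Y > 5] = (149/108) / (35/54) = 149/70.

149/70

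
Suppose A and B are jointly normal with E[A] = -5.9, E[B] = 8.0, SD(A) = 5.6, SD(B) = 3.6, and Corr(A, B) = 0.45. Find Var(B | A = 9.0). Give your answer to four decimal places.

Var(B | A=x) = (1 − ρ²)·σ_B².
Var(B | A=9.0) = (3.6)²·(1 − (0.45)²) = 12.96·0.7975 = 10.3356.

10.3356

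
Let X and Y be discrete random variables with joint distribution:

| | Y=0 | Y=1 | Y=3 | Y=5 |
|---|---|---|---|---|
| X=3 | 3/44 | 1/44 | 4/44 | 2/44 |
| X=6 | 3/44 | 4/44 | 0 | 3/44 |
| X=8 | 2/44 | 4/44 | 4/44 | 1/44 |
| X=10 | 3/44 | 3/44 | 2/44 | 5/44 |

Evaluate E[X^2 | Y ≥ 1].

P(Y ≥ 1) = 3/4.
Summing X^2·P(X=x,Y=y) over the conditioning event gives 1891/44.
E[X^2 | Y ≥ 1] = (1891/44) / (3/4) = 1891/33.

1891/33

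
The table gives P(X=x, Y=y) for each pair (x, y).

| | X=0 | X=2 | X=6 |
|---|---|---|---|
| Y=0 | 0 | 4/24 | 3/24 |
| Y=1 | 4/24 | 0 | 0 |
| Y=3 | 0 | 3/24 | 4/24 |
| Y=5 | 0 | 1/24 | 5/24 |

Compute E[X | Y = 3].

P(Y = 3) = 7/24.
Σ X·P over the event = 2·(3/24) + 6·(4/24) = 5/4.
E[X | Y = 3] = (5/4) / (7/24) = 30/7.

30/7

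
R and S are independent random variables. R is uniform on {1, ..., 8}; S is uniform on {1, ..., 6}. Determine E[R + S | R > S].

P(R > S) = 9/16.
Summing (R+S)·P(x,y) over outcomes with R > S gives 79/16.
E[R + S | R > S] = (79/16) / (9/16) = 79/9.

79/9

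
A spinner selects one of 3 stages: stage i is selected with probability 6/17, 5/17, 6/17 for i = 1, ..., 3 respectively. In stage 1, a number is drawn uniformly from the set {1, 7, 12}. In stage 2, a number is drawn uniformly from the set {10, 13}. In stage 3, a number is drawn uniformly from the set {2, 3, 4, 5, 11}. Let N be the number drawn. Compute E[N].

15/2

E[N | stage 1] = (1+7+12)/3 = 20/3.
E[N | stage 2] = (10+13)/2 = 23/2.
E[N | stage 3] = (2+3+4+5+11)/5 = 5.
E[N] = (6/17)·(20/3) + (5/17)·(23/2) + (6/17)·(5) = 15/2.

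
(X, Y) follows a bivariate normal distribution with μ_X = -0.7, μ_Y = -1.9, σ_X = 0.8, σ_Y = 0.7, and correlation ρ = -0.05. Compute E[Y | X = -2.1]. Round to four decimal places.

For a bivariate normal, E[Y | X=x] = μ_Y + ρ·(σ_Y/σ_X)·(x − μ_X).
E[Y | X=-2.1] = -1.9 + (-0.05)·(0.7/0.8)·(-2.1 − (-0.7)) = -1.9 + (-0.04375)·(-1.4) = -1.8388.

-1.8388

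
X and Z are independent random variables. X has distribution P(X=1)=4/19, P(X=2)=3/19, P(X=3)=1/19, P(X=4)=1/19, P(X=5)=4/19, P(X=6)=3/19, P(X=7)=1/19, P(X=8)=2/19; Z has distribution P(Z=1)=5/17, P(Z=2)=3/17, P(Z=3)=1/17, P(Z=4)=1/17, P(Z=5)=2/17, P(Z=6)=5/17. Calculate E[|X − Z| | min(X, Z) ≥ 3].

P(min(X, Z) ≥ 3) = 108/323.
Summing |X−Z|·P(x,y) over outcomes with min(X, Z) ≥ 3 gives 8/17.
E[|X − Z| | min(X, Z) ≥ 3] = (8/17) / (108/323) = 38/27.

38/27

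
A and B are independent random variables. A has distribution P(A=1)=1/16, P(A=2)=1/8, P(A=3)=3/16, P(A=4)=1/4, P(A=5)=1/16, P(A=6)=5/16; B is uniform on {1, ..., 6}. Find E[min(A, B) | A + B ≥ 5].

P(A + B ≥ 5) = 43/48.
Summing min(A,B)·P(x,y) over outcomes with A + B ≥ 5 gives 43/16.
E[min(A, B) | A + B ≥ 5] = (43/16) / (43/48) = 3.

3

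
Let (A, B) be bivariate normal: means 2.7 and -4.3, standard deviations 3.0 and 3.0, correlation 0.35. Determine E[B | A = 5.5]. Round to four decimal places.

The regression of B on A has slope ρ·σ_B/σ_A and passes through (μ_A, μ_B).
E[B | A=5.5] = -4.3 + (0.35)·(3.0/3.0)·(5.5 − (2.7)) = -4.3 + (0.35)·(2.8) = -3.3200.

-3.3200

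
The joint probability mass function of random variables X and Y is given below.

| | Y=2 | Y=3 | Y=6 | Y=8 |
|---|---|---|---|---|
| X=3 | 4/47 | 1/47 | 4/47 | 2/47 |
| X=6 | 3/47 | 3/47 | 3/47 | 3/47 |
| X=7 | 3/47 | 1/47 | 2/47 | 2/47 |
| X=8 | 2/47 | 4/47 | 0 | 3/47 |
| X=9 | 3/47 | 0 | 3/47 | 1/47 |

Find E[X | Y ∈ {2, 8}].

P(Y ∈ {2, 8}) = 26/47.
Summing X·P(X=x,Y=y) over the conditioning event gives 165/47.
E[X | Y ∈ {2, 8}] = (165/47) / (26/47) = 165/26.

165/26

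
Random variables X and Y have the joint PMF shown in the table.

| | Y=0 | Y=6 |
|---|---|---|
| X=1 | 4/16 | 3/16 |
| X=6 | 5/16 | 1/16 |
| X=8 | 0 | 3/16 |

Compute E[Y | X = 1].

18/7

P(X = 1) = 7/16.
Σ Y·P over the event = 0·(4/16) + 6·(3/16) = 9/8.
E[Y | X = 1] = (9/8) / (7/16) = 18/7.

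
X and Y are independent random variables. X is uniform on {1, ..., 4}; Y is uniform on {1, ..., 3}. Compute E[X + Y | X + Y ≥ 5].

Outcomes with X + Y ≥ 5: (2,3), (3,2), (3,3), (4,1), (4,2), (4,3), each with probability 1/12.
E[X + Y | X + Y ≥ 5] = (5 + 5 + 6 + 5 + 6 + 7) / 6 = 17/3.

17/3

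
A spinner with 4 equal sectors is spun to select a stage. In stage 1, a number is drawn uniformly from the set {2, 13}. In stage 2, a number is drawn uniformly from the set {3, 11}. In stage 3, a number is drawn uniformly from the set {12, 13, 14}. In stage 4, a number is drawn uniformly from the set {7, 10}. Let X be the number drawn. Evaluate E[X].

9

E[X | stage 1] = (2+13)/2 = 15/2.
E[X | stage 2] = (3+11)/2 = 7.
E[X | stage 3] = (12+13+14)/3 = 13.
E[X | stage 4] = (7+10)/2 = 17/2.
By the law of total expectation,
E[X] = (1/4)·(15/2) + (1/4)·(7) + (1/4)·(13) + (1/4)·(17/2) = 9.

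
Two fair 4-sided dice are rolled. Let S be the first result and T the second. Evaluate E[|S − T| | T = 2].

1

Outcomes with T = 2: (1,2), (2,2), (3,2), (4,2), each with probability 1/16.
E[|S − T| | T = 2] = (1 + 0 + 1 + 2) / 4 = 1.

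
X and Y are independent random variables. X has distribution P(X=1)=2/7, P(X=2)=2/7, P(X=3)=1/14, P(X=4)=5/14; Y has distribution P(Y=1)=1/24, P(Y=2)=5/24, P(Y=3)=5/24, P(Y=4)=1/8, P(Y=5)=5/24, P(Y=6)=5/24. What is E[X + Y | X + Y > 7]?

168/19

P(X + Y > 7) = 95/336.
Summing (X+Y)·P(x,y) over outcomes with X + Y > 7 gives 5/2.
E[X + Y | X + Y > 7] = (5/2) / (95/336) = 168/19.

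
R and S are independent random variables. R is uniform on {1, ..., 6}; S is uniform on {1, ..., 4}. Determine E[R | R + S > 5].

32/7

P(R + S > 5) = 7/12.
Summing R·P(x,y) over outcomes with R + S > 5 gives 8/3.
E[R | R + S > 5] = (8/3) / (7/12) = 32/7.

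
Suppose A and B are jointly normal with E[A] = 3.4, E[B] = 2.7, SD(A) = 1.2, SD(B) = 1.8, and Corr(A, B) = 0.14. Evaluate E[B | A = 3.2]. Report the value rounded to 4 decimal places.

2.6580

The regression of B on A has slope ρ·σ_B/σ_A and passes through (μ_A, μ_B).
E[B | A=3.2] = 2.7 + (0.14)·(1.8/1.2)·(3.2 − (3.4)) = 2.7 + (0.21)·(-0.2) = 2.6580.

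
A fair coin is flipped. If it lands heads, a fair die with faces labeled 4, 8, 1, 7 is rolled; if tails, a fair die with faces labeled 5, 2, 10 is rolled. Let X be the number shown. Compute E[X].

E[X | heads] = (4+8+1+7)/4 = 5.
E[X | tails] = (5+2+10)/3 = 17/3.
By the law of total expectation,
E[X] = (1/2)·(5) + (1/2)·(17/3) = 16/3.

16/3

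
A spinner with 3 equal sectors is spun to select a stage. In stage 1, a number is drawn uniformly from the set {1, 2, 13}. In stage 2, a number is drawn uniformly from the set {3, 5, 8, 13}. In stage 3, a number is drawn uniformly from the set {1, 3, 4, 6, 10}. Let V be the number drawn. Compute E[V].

1043/180

E[V | stage 1] = (1+2+13)/3 = 16/3.
E[V | stage 2] = (3+5+8+13)/4 = 29/4.
E[V | stage 3] = (1+3+4+6+10)/5 = 24/5.
E[V] = (1/3)·(16/3) + (1/3)·(29/4) + (1/3)·(24/5) = 1043/180.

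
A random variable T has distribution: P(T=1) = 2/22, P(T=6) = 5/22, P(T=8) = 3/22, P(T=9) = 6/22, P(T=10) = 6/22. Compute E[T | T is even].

57/7

P(T is even) = 7/11.
Σ over the event: 6·5/22 + 8·3/22 + 10·3/11 = 57/11.
E[T | T is even] = (57/11) / (7/11) = 57/7.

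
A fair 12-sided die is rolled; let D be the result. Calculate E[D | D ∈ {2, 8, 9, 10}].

P(D ∈ {2, 8, 9, 10}) = 1/3.
Σ over the event: 2·1/12 + 8·1/12 + 9·1/12 + 10·1/12 = 29/12.
E[D | D ∈ {2, 8, 9, 10}] = (29/12) / (1/3) = 29/4.

29/4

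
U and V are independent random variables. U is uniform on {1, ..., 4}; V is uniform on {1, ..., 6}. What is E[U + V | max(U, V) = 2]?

10/3

Outcomes with max(U, V) = 2: (1,2), (2,1), (2,2), each with probability 1/24.
E[U + V | max(U, V) = 2] = (3 + 3 + 4) / 3 = 10/3.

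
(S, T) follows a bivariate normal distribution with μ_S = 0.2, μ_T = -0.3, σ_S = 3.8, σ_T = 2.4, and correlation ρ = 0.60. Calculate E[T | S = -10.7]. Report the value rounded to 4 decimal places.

E[T | S=x] = μ_T + ρ(σ_T/σ_S)(x − μ_S) for jointly normal variables.
E[T | S=-10.7] = -0.3 + (0.60)·(2.4/3.8)·(-10.7 − (0.2)) = -0.3 + (0.378947)·(-10.9) = -4.4305.

-4.4305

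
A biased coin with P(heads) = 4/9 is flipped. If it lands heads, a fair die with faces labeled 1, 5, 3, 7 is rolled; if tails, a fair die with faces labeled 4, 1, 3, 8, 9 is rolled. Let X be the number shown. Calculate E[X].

41/9

E[X | heads] = (1+5+3+7)/4 = 4.
E[X | tails] = (4+1+3+8+9)/5 = 5.
E[X] = (4/9)·(4) + (5/9)·(5) = 41/9.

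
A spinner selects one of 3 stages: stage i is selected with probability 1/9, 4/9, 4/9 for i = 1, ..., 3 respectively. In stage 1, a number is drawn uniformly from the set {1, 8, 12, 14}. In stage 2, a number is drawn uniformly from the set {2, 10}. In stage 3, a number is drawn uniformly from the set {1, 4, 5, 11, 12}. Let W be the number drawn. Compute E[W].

1183/180

E[W | stage 1] = (1+8+12+14)/4 = 35/4.
E[W | stage 2] = (2+10)/2 = 6.
E[W | stage 3] = (1+4+5+11+12)/5 = 33/5.
By the law of total expectation,
E[W] = (1/9)·(35/4) + (4/9)·(6) + (4/9)·(33/5) = 1183/180.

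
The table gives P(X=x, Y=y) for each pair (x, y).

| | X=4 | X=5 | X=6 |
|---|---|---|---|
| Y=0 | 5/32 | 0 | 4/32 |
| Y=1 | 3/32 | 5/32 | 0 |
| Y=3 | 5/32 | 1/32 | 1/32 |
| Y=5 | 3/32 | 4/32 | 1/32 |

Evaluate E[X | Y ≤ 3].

P(Y ≤ 3) = 3/4.
Σ X·P over the event = 4·(5/32) + 4·(3/32) + 4·(5/32) + 5·(5/32) + 5·(1/32) + 6·(4/32) + 6·(1/32) = 7/2.
E[X | Y ≤ 3] = (7/2) / (3/4) = 14/3.

14/3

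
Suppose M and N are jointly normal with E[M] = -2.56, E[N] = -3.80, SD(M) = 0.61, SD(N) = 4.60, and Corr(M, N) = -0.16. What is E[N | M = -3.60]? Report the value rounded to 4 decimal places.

E[N | M=x] = μ_N + ρ(σ_N/σ_M)(x − μ_M) for jointly normal variables.
E[N | M=-3.60] = -3.80 + (-0.16)·(4.60/0.61)·(-3.60 − (-2.56)) = -3.80 + (-1.20656)·(-1.04) = -2.5452.

-2.5452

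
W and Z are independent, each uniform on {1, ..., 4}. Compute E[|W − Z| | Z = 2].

1

P(Z = 2) = 1/4.
Summing |W−Z|·P(x,y) over outcomes with Z = 2 gives 1/4.
E[|W − Z| | Z = 2] = (1/4) / (1/4) = 1.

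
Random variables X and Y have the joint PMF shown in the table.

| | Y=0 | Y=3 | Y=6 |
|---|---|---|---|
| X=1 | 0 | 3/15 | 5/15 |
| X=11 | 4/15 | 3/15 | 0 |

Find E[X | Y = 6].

1

P(Y = 6) = 1/3.
Σ X·P over the event = 1·(5/15) = 1/3.
E[X | Y = 6] = (1/3) / (1/3) = 1.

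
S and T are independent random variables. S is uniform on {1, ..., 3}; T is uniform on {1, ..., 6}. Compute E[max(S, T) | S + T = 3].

Outcomes with S + T = 3: (1,2), (2,1), each with probability 1/18.
E[max(S, T) | S + T = 3] = (2 + 2) / 2 = 2.

2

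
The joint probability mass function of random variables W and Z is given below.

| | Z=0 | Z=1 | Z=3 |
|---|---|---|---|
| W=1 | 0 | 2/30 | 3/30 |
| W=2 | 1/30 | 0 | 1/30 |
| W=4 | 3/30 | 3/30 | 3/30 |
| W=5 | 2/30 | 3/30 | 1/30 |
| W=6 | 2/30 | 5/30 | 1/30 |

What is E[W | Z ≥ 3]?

28/9

P(Z ≥ 3) = 3/10.
Summing W·P(W=x,Z=y) over the conditioning event gives 14/15.
E[W | Z ≥ 3] = (14/15) / (3/10) = 28/9.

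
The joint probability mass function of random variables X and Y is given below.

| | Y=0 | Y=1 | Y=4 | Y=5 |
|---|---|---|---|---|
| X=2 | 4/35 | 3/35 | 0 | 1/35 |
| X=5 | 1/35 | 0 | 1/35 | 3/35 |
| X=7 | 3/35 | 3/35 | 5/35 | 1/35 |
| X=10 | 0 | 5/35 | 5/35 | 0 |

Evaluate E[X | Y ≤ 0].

P(Y ≤ 0) = 8/35.
Σ X·P over the event = 2·(4/35) + 5·(1/35) + 7·(3/35) = 34/35.
E[X | Y ≤ 0] = (34/35) / (8/35) = 17/4.

17/4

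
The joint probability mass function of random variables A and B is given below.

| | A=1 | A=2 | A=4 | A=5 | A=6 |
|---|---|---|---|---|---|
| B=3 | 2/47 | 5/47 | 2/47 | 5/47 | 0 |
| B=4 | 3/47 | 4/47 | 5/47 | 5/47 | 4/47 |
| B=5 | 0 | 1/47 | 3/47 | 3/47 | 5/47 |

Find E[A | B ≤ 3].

45/14

P(B ≤ 3) = 14/47.
Σ A·P over the event = 1·(2/47) + 2·(5/47) + 4·(2/47) + 5·(5/47) = 45/47.
E[A | B ≤ 3] = (45/47) / (14/47) = 45/14.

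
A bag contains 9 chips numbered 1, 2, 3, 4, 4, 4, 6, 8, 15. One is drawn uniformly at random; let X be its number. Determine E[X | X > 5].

P(X > 5) = 1/3.
Σ over the event: 6·1/9 + 8·1/9 + 15·1/9 = 29/9.
E[X | X > 5] = (29/9) / (1/3) = 29/3.

29/3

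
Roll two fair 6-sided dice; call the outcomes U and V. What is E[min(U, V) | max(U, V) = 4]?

Outcomes with max(U, V) = 4: (1,4), (2,4), (3,4), (4,1), (4,2), (4,3), (4,4), each with probability 1/36.
E[min(U, V) | max(U, V) = 4] = (1 + 2 + 3 + 1 + 2 + 3 + 4) / 7 = 16/7.

16/7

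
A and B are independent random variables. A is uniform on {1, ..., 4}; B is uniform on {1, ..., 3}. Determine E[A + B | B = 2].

9/2

P(B = 2) = 1/3.
Summing (A+B)·P(x,y) over outcomes with B = 2 gives 3/2.
E[A + B | B = 2] = (3/2) / (1/3) = 9/2.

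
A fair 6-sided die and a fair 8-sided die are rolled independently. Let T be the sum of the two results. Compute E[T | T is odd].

P(T is odd) = 1/2.
Σ over the event: 3·1/24 + 5·1/12 + 7·1/8 + 9·1/8 + 11·1/12 + 13·1/24 = 4.
E[T | T is odd] = (4) / (1/2) = 8.

8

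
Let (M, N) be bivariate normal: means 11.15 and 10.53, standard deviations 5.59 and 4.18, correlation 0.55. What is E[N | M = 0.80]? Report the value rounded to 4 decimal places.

E[N | M=x] = μ_N + ρ(σ_N/σ_M)(x − μ_M) for jointly normal variables.
E[N | M=0.80] = 10.53 + (0.55)·(4.18/5.59)·(0.80 − (11.15)) = 10.53 + (0.41127)·(-10.35) = 6.2734.

6.2734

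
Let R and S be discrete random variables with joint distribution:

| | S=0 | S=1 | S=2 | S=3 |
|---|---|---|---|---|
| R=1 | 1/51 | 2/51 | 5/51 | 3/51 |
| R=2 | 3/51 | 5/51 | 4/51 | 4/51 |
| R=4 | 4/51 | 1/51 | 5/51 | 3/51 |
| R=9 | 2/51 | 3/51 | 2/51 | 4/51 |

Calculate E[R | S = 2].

51/16

P(S = 2) = 16/51.
Σ R·P over the event = 1·(5/51) + 2·(4/51) + 4·(5/51) + 9·(2/51) = 1.
E[R | S = 2] = (1) / (16/51) = 51/16.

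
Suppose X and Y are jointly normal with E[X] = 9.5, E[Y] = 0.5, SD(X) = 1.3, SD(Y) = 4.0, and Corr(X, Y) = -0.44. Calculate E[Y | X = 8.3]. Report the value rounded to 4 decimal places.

2.1246

For a bivariate normal, E[Y | X=x] = μ_Y + ρ·(σ_Y/σ_X)·(x − μ_X).
E[Y | X=8.3] = 0.5 + (-0.44)·(4.0/1.3)·(8.3 − (9.5)) = 0.5 + (-1.3538)·(-1.2) = 2.1246.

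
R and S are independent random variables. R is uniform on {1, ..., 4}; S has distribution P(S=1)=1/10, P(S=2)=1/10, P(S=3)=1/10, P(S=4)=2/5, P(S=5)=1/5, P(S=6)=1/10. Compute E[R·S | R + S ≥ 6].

P(R + S ≥ 6) = 27/40.
Summing RS·P(x,y) over outcomes with R + S ≥ 6 gives 333/40.
E[R·S | R + S ≥ 6] = (333/40) / (27/40) = 37/3.

37/3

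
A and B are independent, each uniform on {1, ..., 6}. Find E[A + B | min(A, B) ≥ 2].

8

P(min(A, B) ≥ 2) = 25/36.
Summing (A+B)·P(x,y) over outcomes with min(A, B) ≥ 2 gives 50/9.
E[A + B | min(A, B) ≥ 2] = (50/9) / (25/36) = 8.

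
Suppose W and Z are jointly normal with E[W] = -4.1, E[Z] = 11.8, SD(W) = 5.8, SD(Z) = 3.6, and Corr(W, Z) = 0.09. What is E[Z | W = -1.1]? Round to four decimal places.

E[Z | W=x] = μ_Z + ρ(σ_Z/σ_W)(x − μ_W) for jointly normal variables.
E[Z | W=-1.1] = 11.8 + (0.09)·(3.6/5.8)·(-1.1 − (-4.1)) = 11.8 + (0.055862)·(3) = 11.9676.

11.9676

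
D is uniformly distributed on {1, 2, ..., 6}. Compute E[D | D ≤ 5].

Given D ≤ 5, D is equally likely to be any of {1, 2, 3, 4, 5}.
E[D | D ≤ 5] = (1 + 2 + 3 + 4 + 5) / 5 = 3.

3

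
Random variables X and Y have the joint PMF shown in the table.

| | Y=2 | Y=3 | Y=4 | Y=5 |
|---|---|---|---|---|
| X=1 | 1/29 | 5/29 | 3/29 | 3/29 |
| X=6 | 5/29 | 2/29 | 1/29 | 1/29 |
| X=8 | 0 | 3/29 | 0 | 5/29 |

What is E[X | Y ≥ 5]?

P(Y ≥ 5) = 9/29.
Σ X·P over the event = 1·(3/29) + 6·(1/29) + 8·(5/29) = 49/29.
E[X | Y ≥ 5] = (49/29) / (9/29) = 49/9.

49/9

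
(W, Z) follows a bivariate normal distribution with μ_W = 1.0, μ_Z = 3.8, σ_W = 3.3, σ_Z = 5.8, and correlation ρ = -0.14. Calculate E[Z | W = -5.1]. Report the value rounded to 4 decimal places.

5.3010

The regression of Z on W has slope ρ·σ_Z/σ_W and passes through (μ_W, μ_Z).
E[Z | W=-5.1] = 3.8 + (-0.14)·(5.8/3.3)·(-5.1 − (1.0)) = 3.8 + (-0.24606)·(-6.1) = 5.3010.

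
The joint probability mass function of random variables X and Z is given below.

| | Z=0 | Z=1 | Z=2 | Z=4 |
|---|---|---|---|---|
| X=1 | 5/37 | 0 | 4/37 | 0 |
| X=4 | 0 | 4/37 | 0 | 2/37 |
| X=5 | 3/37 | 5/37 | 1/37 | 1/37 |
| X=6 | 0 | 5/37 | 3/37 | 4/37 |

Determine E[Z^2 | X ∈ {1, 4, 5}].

77/25

P(X ∈ {1, 4, 5}) = 25/37.
Σ Z^2·P over the event = 0·(5/37) + 4·(4/37) + 1·(4/37) + 16·(2/37) + 0·(3/37) + 1·(5/37) + 4·(1/37) + 16·(1/37) = 77/37.
E[Z^2 | X ∈ {1, 4, 5}] = (77/37) / (25/37) = 77/25.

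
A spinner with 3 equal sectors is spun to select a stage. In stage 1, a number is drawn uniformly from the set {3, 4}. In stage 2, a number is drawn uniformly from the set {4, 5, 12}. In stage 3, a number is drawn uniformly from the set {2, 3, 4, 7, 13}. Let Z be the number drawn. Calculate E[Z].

E[Z | stage 1] = (3+4)/2 = 7/2.
E[Z | stage 2] = (4+5+12)/3 = 7.
E[Z | stage 3] = (2+3+4+7+13)/5 = 29/5.
By the law of total expectation,
E[Z] = (1/3)·(7/2) + (1/3)·(7) + (1/3)·(29/5) = 163/30.

163/30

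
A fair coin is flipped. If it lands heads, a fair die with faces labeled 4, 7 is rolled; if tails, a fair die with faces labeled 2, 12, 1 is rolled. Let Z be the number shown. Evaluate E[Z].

E[Z | heads] = (4+7)/2 = 11/2.
E[Z | tails] = (2+12+1)/3 = 5.
By the law of total expectation,
E[Z] = (1/2)·(11/2) + (1/2)·(5) = 21/4.

21/4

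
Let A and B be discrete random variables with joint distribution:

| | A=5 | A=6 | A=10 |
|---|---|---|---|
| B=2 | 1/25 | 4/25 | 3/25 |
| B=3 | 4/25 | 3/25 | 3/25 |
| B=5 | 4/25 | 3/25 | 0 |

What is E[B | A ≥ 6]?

P(A ≥ 6) = 16/25.
Σ B·P over the event = 2·(4/25) + 3·(3/25) + 5·(3/25) + 2·(3/25) + 3·(3/25) = 47/25.
E[B | A ≥ 6] = (47/25) / (16/25) = 47/16.

47/16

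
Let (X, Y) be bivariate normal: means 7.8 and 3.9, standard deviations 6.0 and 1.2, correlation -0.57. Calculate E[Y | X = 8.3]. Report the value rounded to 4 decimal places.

E[Y | X=x] = μ_Y + ρ(σ_Y/σ_X)(x − μ_X) for jointly normal variables.
E[Y | X=8.3] = 3.9 + (-0.57)·(1.2/6.0)·(8.3 − (7.8)) = 3.9 + (-0.114)·(0.5) = 3.8430.

3.8430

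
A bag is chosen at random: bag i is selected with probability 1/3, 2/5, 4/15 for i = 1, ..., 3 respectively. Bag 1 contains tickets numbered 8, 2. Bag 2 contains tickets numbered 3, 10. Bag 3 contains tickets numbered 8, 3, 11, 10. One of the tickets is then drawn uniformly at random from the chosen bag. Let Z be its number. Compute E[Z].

E[Z | bag 1] = (8+2)/2 = 5.
E[Z | bag 2] = (3+10)/2 = 13/2.
E[Z | bag 3] = (8+3+11+10)/4 = 8.
By the law of total expectation,
E[Z] = (1/3)·(5) + (2/5)·(13/2) + (4/15)·(8) = 32/5.

32/5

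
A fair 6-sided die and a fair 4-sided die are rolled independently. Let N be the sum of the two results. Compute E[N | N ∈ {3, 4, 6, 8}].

P(N ∈ {3, 4, 6, 8}) = 1/2.
Σ over the event: 3·1/12 + 4·1/8 + 6·1/6 + 8·1/8 = 11/4.
E[N | N ∈ {3, 4, 6, 8}] = (11/4) / (1/2) = 11/2.

11/2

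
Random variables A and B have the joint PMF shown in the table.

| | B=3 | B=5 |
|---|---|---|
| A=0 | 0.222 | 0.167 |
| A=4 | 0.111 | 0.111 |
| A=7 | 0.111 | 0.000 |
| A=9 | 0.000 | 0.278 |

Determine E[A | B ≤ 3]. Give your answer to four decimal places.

2.7500

P(B ≤ 3) = 0.444.
Σ A·P over the event = 0·(0.222) + 4·(0.111) + 7·(0.111) = 1.221.
E[A | B ≤ 3] = (1.221) / (0.444) = 2.7500.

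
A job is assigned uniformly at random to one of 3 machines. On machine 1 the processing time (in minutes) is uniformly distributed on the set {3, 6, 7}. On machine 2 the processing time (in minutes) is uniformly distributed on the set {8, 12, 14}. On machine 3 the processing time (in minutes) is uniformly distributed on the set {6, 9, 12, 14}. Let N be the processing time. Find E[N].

323/36

E[N | machine 1] = (3+6+7)/3 = 16/3.
E[N | machine 2] = (8+12+14)/3 = 34/3.
E[N | machine 3] = (6+9+12+14)/4 = 41/4.
By the law of total expectation,
E[N] = (1/3)·(16/3) + (1/3)·(34/3) + (1/3)·(41/4) = 323/36.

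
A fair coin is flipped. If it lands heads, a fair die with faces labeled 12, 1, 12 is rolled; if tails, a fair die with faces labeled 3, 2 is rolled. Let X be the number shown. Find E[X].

E[X | heads] = (12+1+12)/3 = 25/3.
E[X | tails] = (3+2)/2 = 5/2.
By the law of total expectation,
E[X] = (1/2)·(25/3) + (1/2)·(5/2) = 65/12.

65/12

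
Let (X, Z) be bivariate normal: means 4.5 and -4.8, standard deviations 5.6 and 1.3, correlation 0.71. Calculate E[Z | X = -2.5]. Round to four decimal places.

E[Z | X=x] = μ_Z + ρ(σ_Z/σ_X)(x − μ_X) for jointly normal variables.
E[Z | X=-2.5] = -4.8 + (0.71)·(1.3/5.6)·(-2.5 − (4.5)) = -4.8 + (0.16482143)·(-7) = -5.9538.

-5.9538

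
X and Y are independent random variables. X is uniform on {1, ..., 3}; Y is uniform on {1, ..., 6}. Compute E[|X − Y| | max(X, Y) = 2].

2/3

Outcomes with max(X, Y) = 2: (1,2), (2,1), (2,2), each with probability 1/18.
E[|X − Y| | max(X, Y) = 2] = (1 + 1 + 0) / 3 = 2/3.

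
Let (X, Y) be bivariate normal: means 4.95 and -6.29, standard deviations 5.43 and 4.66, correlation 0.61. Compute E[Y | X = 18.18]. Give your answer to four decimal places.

For a bivariate normal, E[Y | X=x] = μ_Y + ρ·(σ_Y/σ_X)·(x − μ_X).
E[Y | X=18.18] = -6.29 + (0.61)·(4.66/5.43)·(18.18 − (4.95)) = -6.29 + (0.5235)·(13.23) = 0.6359.

0.6359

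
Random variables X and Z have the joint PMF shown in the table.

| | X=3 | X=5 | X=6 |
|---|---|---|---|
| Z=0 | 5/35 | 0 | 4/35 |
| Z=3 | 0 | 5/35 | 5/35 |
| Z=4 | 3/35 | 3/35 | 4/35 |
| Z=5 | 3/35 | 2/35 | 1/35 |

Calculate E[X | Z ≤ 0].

13/3

P(Z ≤ 0) = 9/35.
Σ X·P over the event = 3·(5/35) + 6·(4/35) = 39/35.
E[X | Z ≤ 0] = (39/35) / (9/35) = 13/3.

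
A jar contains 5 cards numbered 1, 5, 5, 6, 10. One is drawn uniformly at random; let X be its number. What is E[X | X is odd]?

11/3

P(X is odd) = 3/5.
Σ over the event: 1·1/5 + 5·2/5 = 11/5.
E[X | X is odd] = (11/5) / (3/5) = 11/3.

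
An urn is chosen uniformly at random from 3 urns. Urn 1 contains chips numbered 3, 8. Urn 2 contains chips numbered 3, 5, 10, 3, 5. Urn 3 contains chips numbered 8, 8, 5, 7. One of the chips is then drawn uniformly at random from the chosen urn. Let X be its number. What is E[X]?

E[X | urn 1] = (3+8)/2 = 11/2.
E[X | urn 2] = (3+5+10+3+5)/5 = 26/5.
E[X | urn 3] = (8+8+5+7)/4 = 7.
By the law of total expectation,
E[X] = (1/3)·(11/2) + (1/3)·(26/5) + (1/3)·(7) = 59/10.

59/10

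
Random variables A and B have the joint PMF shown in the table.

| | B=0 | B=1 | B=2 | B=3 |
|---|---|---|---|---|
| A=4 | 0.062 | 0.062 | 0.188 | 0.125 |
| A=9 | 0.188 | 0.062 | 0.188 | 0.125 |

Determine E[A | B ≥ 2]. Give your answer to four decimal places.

P(B ≥ 2) = 0.626.
Σ A·P over the event = 4·(0.188) + 4·(0.125) + 9·(0.188) + 9·(0.125) = 4.069.
E[A | B ≥ 2] = (4.069) / (0.626) = 6.5000.

6.5000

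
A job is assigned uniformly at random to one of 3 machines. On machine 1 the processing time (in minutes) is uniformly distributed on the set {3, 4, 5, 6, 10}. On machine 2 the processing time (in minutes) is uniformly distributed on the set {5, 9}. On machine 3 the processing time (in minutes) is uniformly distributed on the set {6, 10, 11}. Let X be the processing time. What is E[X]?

36/5

E[X | machine 1] = (3+4+5+6+10)/5 = 28/5.
E[X | machine 2] = (5+9)/2 = 7.
E[X | machine 3] = (6+10+11)/3 = 9.
E[X] = (1/3)·(28/5) + (1/3)·(7) + (1/3)·(9) = 36/5.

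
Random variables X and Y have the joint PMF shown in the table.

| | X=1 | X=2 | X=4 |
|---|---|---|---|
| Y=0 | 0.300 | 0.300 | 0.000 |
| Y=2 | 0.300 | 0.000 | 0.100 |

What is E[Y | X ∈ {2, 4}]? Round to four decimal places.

P(X ∈ {2, 4}) = 0.400.
Σ Y·P over the event = 0·(0.300) + 2·(0.100) = 0.200.
E[Y | X ∈ {2, 4}] = (0.200) / (0.400) = 0.5000.

0.5000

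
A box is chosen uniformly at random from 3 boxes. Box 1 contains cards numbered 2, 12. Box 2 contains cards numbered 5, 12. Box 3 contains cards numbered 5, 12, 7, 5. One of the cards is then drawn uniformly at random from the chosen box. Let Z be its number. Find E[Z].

91/12

E[Z | box 1] = (2+12)/2 = 7.
E[Z | box 2] = (5+12)/2 = 17/2.
E[Z | box 3] = (5+12+7+5)/4 = 29/4.
By the law of total expectation,
E[Z] = (1/3)·(7) + (1/3)·(17/2) + (1/3)·(29/4) = 91/12.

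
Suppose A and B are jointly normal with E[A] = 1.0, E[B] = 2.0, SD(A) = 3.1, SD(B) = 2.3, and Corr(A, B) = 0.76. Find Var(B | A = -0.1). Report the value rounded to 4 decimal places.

For a bivariate normal, Var(B | A=x) = σ_B²(1 − ρ²).
Var(B | A=-0.1) = (2.3)²·(1 − (0.76)²) = 5.29·0.4224 = 2.2345.

2.2345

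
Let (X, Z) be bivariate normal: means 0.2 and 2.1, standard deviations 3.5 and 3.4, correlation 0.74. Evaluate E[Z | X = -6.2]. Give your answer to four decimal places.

E[Z | X=x] = μ_Z + ρ(σ_Z/σ_X)(x − μ_X) for jointly normal variables.
E[Z | X=-6.2] = 2.1 + (0.74)·(3.4/3.5)·(-6.2 − (0.2)) = 2.1 + (0.71886)·(-6.4) = -2.5007.

-2.5007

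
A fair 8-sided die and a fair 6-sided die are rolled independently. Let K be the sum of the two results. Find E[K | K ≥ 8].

272/27

P(K ≥ 8) = 9/16.
Σ over the event: 8·1/8 + 9·1/8 + 10·5/48 + 11·1/12 + 12·1/16 + 13·1/24 + 14·1/48 = 17/3.
E[K | K ≥ 8] = (17/3) / (9/16) = 272/27.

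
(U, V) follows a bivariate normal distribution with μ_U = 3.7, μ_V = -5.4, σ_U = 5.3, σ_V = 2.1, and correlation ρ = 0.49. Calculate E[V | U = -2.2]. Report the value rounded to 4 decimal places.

For a bivariate normal, E[V | U=x] = μ_V + ρ·(σ_V/σ_U)·(x − μ_U).
E[V | U=-2.2] = -5.4 + (0.49)·(2.1/5.3)·(-2.2 − (3.7)) = -5.4 + (0.19415)·(-5.9) = -6.5455.

-6.5455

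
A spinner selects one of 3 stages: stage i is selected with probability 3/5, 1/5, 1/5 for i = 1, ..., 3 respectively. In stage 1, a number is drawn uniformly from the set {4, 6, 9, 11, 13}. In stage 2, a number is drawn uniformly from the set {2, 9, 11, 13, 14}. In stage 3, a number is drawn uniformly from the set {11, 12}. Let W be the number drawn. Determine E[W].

471/50

E[W | stage 1] = (4+6+9+11+13)/5 = 43/5.
E[W | stage 2] = (2+9+11+13+14)/5 = 49/5.
E[W | stage 3] = (11+12)/2 = 23/2.
E[W] = (3/5)·(43/5) + (1/5)·(49/5) + (1/5)·(23/2) = 471/50.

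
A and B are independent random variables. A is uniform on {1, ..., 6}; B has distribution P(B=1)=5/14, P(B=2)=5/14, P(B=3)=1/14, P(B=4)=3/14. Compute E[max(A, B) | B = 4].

9/2

P(B = 4) = 3/14.
Summing max(A,B)·P(x,y) over outcomes with B = 4 gives 27/28.
E[max(A, B) | B = 4] = (27/28) / (3/14) = 9/2.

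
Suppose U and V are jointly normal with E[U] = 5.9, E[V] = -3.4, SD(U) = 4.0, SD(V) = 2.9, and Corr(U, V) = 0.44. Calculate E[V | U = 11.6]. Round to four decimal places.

The regression of V on U has slope ρ·σ_V/σ_U and passes through (μ_U, μ_V).
E[V | U=11.6] = -3.4 + (0.44)·(2.9/4.0)·(11.6 − (5.9)) = -3.4 + (0.319)·(5.7) = -1.5817.

-1.5817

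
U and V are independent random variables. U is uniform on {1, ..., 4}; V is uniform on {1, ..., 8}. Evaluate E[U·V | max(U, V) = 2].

Outcomes with max(U, V) = 2: (1,2), (2,1), (2,2), each with probability 1/32.
E[U·V | max(U, V) = 2] = (2 + 2 + 4) / 3 = 8/3.

8/3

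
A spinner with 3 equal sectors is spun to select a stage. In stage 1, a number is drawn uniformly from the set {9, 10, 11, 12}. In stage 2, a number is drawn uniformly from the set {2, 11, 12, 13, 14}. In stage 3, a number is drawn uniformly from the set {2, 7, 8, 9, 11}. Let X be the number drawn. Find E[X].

E[X | stage 1] = (9+10+11+12)/4 = 21/2.
E[X | stage 2] = (2+11+12+13+14)/5 = 52/5.
E[X | stage 3] = (2+7+8+9+11)/5 = 37/5.
E[X] = (1/3)·(21/2) + (1/3)·(52/5) + (1/3)·(37/5) = 283/30.

283/30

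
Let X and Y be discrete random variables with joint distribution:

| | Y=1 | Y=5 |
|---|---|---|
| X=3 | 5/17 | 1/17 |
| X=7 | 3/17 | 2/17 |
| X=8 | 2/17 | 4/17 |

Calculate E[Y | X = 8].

P(X = 8) = 6/17.
Σ Y·P over the event = 1·(2/17) + 5·(4/17) = 22/17.
E[Y | X = 8] = (22/17) / (6/17) = 11/3.

11/3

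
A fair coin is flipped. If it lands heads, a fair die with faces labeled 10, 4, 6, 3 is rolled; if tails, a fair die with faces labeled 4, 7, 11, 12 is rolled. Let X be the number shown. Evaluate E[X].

57/8

E[X | heads] = (10+4+6+3)/4 = 23/4.
E[X | tails] = (4+7+11+12)/4 = 17/2.
E[X] = (1/2)·(23/4) + (1/2)·(17/2) = 57/8.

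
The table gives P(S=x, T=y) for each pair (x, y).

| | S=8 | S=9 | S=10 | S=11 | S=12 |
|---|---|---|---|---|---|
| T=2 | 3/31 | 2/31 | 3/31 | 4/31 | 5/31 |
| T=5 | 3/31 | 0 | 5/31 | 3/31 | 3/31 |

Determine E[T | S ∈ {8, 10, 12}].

7/2

P(S ∈ {8, 10, 12}) = 22/31.
Summing T·P(S=x,T=y) over the conditioning event gives 77/31.
E[T | S ∈ {8, 10, 12}] = (77/31) / (22/31) = 7/2.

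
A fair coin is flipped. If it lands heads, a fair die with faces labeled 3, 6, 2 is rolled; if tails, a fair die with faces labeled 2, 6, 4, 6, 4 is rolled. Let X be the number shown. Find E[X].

121/30

E[X | heads] = (3+6+2)/3 = 11/3.
E[X | tails] = (2+6+4+6+4)/5 = 22/5.
By the law of total expectation,
E[X] = (1/2)·(11/3) + (1/2)·(22/5) = 121/30.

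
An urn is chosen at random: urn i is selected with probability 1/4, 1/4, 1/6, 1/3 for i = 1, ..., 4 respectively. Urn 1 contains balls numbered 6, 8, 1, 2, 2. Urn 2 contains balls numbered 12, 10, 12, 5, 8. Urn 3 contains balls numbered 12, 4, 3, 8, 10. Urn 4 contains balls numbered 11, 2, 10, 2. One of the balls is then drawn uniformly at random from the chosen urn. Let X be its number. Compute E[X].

397/60

E[X | urn 1] = (6+8+1+2+2)/5 = 19/5.
E[X | urn 2] = (12+10+12+5+8)/5 = 47/5.
E[X | urn 3] = (12+4+3+8+10)/5 = 37/5.
E[X | urn 4] = (11+2+10+2)/4 = 25/4.
By the law of total expectation,
E[X] = (1/4)·(19/5) + (1/4)·(47/5) + (1/6)·(37/5) + (1/3)·(25/4) = 397/60.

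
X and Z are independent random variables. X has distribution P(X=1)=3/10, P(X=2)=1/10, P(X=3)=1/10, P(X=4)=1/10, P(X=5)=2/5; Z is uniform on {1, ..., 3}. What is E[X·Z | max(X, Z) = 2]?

12/5

P(max(X, Z) = 2) = 1/6.
Summing XZ·P(x,y) over outcomes with max(X, Z) = 2 gives 2/5.
E[X·Z | max(X, Z) = 2] = (2/5) / (1/6) = 12/5.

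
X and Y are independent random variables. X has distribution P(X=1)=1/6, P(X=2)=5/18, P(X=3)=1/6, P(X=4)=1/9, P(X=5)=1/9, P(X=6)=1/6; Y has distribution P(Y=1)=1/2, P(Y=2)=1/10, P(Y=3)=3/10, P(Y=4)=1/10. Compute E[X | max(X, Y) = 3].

P(max(X, Y) = 3) = 17/60.
Summing X·P(x,y) over outcomes with max(X, Y) = 3 gives 2/3.
E[X | max(X, Y) = 3] = (2/3) / (17/60) = 40/17.

40/17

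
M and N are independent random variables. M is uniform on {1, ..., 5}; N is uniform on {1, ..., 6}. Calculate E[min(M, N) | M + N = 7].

11/5

Outcomes with M + N = 7: (1,6), (2,5), (3,4), (4,3), (5,2), each with probability 1/30.
E[min(M, N) | M + N = 7] = (1 + 2 + 3 + 3 + 2) / 5 = 11/5.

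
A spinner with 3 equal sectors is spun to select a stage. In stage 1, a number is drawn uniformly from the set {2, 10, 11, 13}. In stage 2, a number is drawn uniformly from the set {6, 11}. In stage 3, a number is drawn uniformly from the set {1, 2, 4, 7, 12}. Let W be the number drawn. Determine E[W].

227/30

E[W | stage 1] = (2+10+11+13)/4 = 9.
E[W | stage 2] = (6+11)/2 = 17/2.
E[W | stage 3] = (1+2+4+7+12)/5 = 26/5.
By the law of total expectation,
E[W] = (1/3)·(9) + (1/3)·(17/2) + (1/3)·(26/5) = 227/30.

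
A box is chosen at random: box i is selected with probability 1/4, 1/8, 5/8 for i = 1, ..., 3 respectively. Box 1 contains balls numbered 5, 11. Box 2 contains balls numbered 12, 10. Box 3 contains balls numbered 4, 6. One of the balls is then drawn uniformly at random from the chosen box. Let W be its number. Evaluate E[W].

E[W | box 1] = (5+11)/2 = 8.
E[W | box 2] = (12+10)/2 = 11.
E[W | box 3] = (4+6)/2 = 5.
E[W] = (1/4)·(8) + (1/8)·(11) + (5/8)·(5) = 13/2.

13/2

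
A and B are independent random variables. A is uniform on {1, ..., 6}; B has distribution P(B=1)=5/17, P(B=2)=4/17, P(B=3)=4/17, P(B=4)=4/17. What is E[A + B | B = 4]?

P(B = 4) = 4/17.
Summing (A+B)·P(x,y) over outcomes with B = 4 gives 30/17.
E[A + B | B = 4] = (30/17) / (4/17) = 15/2.

15/2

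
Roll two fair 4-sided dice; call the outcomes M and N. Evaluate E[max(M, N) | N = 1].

5/2

P(N = 1) = 1/4.
Summing max(M,N)·P(x,y) over outcomes with N = 1 gives 5/8.
E[max(M, N) | N = 1] = (5/8) / (1/4) = 5/2.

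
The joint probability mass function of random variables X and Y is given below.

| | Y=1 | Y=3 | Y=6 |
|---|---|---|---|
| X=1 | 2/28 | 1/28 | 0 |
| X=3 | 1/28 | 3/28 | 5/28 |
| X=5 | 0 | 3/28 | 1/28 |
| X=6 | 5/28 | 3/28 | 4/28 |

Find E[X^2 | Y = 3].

P(Y = 3) = 5/14.
Σ X^2·P over the event = 1·(1/28) + 9·(3/28) + 25·(3/28) + 36·(3/28) = 211/28.
E[X^2 | Y = 3] = (211/28) / (5/14) = 211/10.

211/10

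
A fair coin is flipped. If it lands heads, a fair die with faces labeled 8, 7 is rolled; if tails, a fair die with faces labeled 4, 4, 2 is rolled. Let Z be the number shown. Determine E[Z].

E[Z | heads] = (8+7)/2 = 15/2.
E[Z | tails] = (4+4+2)/3 = 10/3.
E[Z] = (1/2)·(15/2) + (1/2)·(10/3) = 65/12.

65/12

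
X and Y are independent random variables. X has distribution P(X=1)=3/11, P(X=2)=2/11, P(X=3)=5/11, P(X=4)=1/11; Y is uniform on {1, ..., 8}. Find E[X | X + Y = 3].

7/5

P(X + Y = 3) = 5/88.
Summing X·P(x,y) over outcomes with X + Y = 3 gives 7/88.
E[X | X + Y = 3] = (7/88) / (5/88) = 7/5.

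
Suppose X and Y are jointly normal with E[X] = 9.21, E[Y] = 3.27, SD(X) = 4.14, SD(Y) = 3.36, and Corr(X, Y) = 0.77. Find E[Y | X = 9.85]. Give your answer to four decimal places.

E[Y | X=x] = μ_Y + ρ(σ_Y/σ_X)(x − μ_X) for jointly normal variables.
E[Y | X=9.85] = 3.27 + (0.77)·(3.36/4.14)·(9.85 − (9.21)) = 3.27 + (0.62493)·(0.64) = 3.6700.

3.6700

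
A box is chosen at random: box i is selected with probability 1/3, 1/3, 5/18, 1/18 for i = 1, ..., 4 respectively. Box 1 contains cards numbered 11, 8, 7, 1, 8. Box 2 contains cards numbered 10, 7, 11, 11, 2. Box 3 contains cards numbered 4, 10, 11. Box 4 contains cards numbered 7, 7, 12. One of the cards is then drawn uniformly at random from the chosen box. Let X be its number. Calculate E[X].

E[X | box 1] = (11+8+7+1+8)/5 = 7.
E[X | box 2] = (10+7+11+11+2)/5 = 41/5.
E[X | box 3] = (4+10+11)/3 = 25/3.
E[X | box 4] = (7+7+12)/3 = 26/3.
By the law of total expectation,
E[X] = (1/3)·(7) + (1/3)·(41/5) + (5/18)·(25/3) + (1/18)·(26/3) = 2123/270.

2123/270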